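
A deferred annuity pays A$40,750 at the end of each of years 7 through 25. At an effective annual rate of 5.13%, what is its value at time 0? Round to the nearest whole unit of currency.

PV at t=6 (ordinary 19-year annuity): 40750 × a(19|0.0513) = 40750 × 11.958303 = 487,300.8513
Discount back 6 years: 487,300.8513 × (1+0.0513)^(−6) = 487,300.8513 × 0.740696 = 360,941.8031

A$360,942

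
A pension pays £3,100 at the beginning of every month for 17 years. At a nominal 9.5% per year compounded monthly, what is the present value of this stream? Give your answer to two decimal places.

£315,680.21

Periodic rate i = 0.095/12 = 0.00791667; n = 17 × 12 = 204 periods.
PV = 3100 × [1 − (1+0.00791667)^(−204)] / 0.00791667 × (1+i) = 3100 × 101.832327 = 315,680.2146
(annuity-due: payments at period start, so ×(1+i).)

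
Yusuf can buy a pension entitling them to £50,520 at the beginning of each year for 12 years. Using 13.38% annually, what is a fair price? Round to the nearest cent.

PV = 50520 × [1 − (1+0.1338)^(−12)] / 0.1338 × (1+i) = 50520 × 6.596069 = 333,233.4233
(Beginning-of-period payments → annuity-due factor ×(1+i).)

£333,233.42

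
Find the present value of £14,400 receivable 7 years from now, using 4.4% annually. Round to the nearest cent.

£10,652.68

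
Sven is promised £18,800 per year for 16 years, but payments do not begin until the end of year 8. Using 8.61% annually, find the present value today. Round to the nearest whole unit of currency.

£89,810

Value one period before first payment (t=7): 18800 × [1 − (1+0.0861)^(−16)] / 0.0861 = 18800 × 8.516413 = 160,108.5674
PV₀ = 160,108.5674 / (1+0.0861)^7 = 160,108.5674 / 1.782743 = 89,810.2439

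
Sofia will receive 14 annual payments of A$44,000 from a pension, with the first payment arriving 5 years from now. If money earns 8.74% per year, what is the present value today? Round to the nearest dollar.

PV at t=4 (ordinary 14-year annuity): 44000 × a(14|0.0874) = 44000 × 7.901365 = 347,660.0472
PV₀ = 347,660.0472 / (1+0.0874)^4 = 347,660.0472 / 1.398161 = 248,655.1566

A$248,655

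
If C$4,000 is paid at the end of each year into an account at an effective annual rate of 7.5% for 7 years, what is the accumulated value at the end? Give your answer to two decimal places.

FV = 4000 × [(1+0.075)^7 − 1] / 0.075 = 4000 × 8.787322 = 35,149.2875

C$35,149.29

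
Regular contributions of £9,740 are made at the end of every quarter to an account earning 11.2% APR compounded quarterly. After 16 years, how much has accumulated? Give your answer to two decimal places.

£1,688,998.56

i = 0.112/4 = 0.028 per quarter; n = 16·4 = 64.
FV = 9740 × [(1+0.028)^64 − 1] / 0.028 = 9740 × 173.408477 = 1,688,998.5619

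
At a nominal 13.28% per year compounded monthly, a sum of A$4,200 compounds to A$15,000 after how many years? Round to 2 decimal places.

Periodic rate i = 0.1328/12 = 0.0110667.
(1+i)^n = 15000/4200 = 3.57143, so n = ln 3.57143 / ln 1.01107 = 115.6623 months
= 115.6623/12 years

9.64 years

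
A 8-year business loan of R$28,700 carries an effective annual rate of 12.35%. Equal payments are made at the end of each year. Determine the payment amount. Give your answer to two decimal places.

R$5,848.22

PMT = 28700 / ( [1 − (1+0.1235)^(−8)] / 0.1235 ) = 28700 / 4.907476 = 5,848.2197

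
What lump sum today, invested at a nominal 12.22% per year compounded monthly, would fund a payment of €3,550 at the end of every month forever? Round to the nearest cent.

€348,608.84

Periodic rate i = 0.1222/12 = 0.0101833.
PV = PMT / i = 3550 / 0.0101833 = 348,608.8380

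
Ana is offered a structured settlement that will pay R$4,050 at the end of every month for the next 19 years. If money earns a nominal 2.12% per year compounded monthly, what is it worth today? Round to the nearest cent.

R$759,527.73

With 12 periods per year: i = 0.00176667, n = 228.
PV = PMT · [1 − (1+i)^(−n)] / i = 4050 · 187.537712 = 759,527.7346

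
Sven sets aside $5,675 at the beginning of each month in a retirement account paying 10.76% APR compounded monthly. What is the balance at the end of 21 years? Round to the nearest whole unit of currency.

$5,417,204

Periodic rate i = 0.1076/12 = 0.00896667; n = 21 × 12 = 252 periods.
Accumulation factor s(252|0.00896667) × (1+i) = 954.573310; FV = 5675 × 954.573310 = 5,417,203.5316
(Beginning-of-period payments → annuity-due factor ×(1+i).)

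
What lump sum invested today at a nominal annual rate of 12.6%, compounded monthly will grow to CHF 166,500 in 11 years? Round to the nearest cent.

i = 0.126/12 = 0.0105 per month; n = 11·12 = 132.
Discount factor = (1+0.0105)^(−132) = 0.251887; PV = 166,500 × 0.251887 = 41,939.2135

CHF 41,939.21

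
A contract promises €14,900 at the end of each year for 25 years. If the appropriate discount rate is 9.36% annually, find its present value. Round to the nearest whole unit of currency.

PV = PMT · [1 − (1+i)^(−n)] / i = 14900 · 9.542824 = 142,188.0749

€142,188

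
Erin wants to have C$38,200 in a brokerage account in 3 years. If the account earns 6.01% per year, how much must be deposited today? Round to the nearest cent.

C$32,064.38

Discount factor = (1+0.0601)^(−3) = 0.839382; PV = 38,200 × 0.839382 = 32,064.3809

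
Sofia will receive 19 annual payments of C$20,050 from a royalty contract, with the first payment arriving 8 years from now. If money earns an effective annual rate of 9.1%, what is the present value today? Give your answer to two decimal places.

C$96,867.54

PV at t=7 (ordinary 19-year annuity): 20050 × a(19|0.091) = 20050 × 8.888677 = 178,217.9752
PV₀ = 178,217.9752 / (1+0.091)^7 = 178,217.9752 / 1.839811 = 96,867.5356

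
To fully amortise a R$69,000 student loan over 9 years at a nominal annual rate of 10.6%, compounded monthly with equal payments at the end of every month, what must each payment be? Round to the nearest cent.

i = 0.106/12 = 0.00883333 per month; n = 9·12 = 108.
Annuity-PV factor = 69.417275; PMT = 69000 / 69.417275 = 993.9889

R$993.99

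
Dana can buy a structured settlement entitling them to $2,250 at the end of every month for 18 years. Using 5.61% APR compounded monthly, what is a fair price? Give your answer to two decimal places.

Periodic rate i = 0.0561/12 = 0.004675; n = 18 × 12 = 216 periods.
PV = PMT · [1 − (1+i)^(−n)] / i = 2250 · 135.796781 = 305,542.7583

$305,542.76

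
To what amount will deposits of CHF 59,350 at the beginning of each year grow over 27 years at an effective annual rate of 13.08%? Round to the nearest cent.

FV = PMT · [(1+i)^n − 1] / i × (1+i) = 59350 · 230.242914 = 13,664,916.9521
(Beginning-of-period payments → annuity-due factor ×(1+i).)

CHF 13,664,916.95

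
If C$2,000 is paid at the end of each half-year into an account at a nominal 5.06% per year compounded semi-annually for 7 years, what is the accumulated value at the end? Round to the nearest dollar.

C$33,105

With 2 periods per year: i = 0.0253, n = 14.
FV = 2000 × [(1+0.0253)^14 − 1] / 0.0253 = 2000 × 16.552356 = 33,104.7111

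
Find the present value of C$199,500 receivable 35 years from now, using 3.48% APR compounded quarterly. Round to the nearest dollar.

i = 0.0348/4 = 0.0087 per quarter; n = 35·4 = 140.
PV = FV·(1+i)^(−n) = 199,500 × 0.297384 = 59,328.0377

C$59,328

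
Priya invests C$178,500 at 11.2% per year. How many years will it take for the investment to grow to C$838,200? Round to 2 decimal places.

(1+i)^n = 838200/178500 = 4.69580, so n = ln 4.69580 / ln 1.112 = 14.5692 years

14.57 years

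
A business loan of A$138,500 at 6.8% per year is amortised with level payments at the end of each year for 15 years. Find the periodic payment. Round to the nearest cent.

A$15,015.03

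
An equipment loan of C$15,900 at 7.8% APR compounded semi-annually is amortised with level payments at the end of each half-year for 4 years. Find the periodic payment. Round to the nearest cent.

Periodic rate i = 0.078/2 = 0.039; n = 4 × 2 = 8 periods.
PMT = 15900 / ( [1 − (1+0.039)^(−8)] / 0.039 ) = 15900 / 6.760633 = 2,351.8506

C$2,351.85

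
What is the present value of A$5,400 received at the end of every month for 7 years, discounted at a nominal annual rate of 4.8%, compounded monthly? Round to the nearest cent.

A$384,612.01

i = 0.048/12 = 0.004 per month; n = 7·12 = 84.
PV = 5400 × [1 − (1+0.004)^(−84)] / 0.004 = 5400 × 71.224446 = 384,612.0080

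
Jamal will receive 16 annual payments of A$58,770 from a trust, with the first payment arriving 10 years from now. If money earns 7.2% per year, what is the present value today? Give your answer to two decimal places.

PV at t=9 (ordinary 16-year annuity): 58770 × a(16|0.072) = 58770 × 9.322731 = 547,896.8926
Discount back 9 years: 547,896.8926 × (1+0.072)^(−9) = 547,896.8926 × 0.534868 = 293,052.7284

A$293,052.73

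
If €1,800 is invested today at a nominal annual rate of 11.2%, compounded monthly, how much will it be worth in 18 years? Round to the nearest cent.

i = 0.112/12 = 0.00933333 per month; n = 18·12 = 216.
FV = 1,800 × (1 + 0.00933333)^216 = 13,389.0445

€13,389.04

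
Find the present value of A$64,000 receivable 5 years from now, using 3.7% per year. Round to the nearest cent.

PV = 64,000 / (1 + 0.037)^5 = 64,000 / 1.199206 = 53,368.6469

A$53,368.65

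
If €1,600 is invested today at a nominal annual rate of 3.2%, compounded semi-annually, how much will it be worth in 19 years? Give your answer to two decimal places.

Periodic rate i = 0.032/2 = 0.016; n = 19 × 2 = 38 periods.
FV = 1,600 × (1 + 0.016)^38 = 2,924.6970

€2,924.70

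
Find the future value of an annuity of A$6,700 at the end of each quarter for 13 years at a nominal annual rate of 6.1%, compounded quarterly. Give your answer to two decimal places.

A$525,819.18

With 4 periods per year: i = 0.01525, n = 52.
FV = PMT · [(1+i)^n − 1] / i = 6700 · 78.480475 = 525,819.1795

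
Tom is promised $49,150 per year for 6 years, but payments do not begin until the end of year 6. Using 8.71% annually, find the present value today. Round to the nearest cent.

$146,484.57

PV at t=5 (ordinary 6-year annuity): 49150 × a(6|0.0871) = 49150 × 4.524971 = 222,402.3449
Discount back 5 years: 222,402.3449 × (1+0.0871)^(−5) = 222,402.3449 × 0.658647 = 146,484.5709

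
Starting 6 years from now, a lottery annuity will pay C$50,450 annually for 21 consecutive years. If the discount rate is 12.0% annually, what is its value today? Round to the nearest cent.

C$216,475.08

Value one period before first payment (t=5): 50450 × [1 − (1+0.12)^(−21)] / 0.12 = 50450 × 7.562003 = 381,503.0633
Discount back 5 years: 381,503.0633 × (1+0.12)^(−5) = 381,503.0633 × 0.567427 = 216,475.0836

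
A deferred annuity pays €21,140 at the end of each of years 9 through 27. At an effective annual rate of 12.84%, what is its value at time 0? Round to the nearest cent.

€56,327.52

PV at t=8 (ordinary 19-year annuity): 21140 × a(19|0.1284) = 21140 × 7.003583 = 148,055.7512
PV₀ = 148,055.7512 / (1+0.1284)^8 = 148,055.7512 / 2.628480 = 56,327.5241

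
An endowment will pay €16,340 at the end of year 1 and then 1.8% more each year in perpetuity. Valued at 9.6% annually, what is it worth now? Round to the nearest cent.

€209,487.18

PV = PMT / (i − g) = 16340 / (0.096 − 0.018) = 16340 / 0.078000 = 209,487.1795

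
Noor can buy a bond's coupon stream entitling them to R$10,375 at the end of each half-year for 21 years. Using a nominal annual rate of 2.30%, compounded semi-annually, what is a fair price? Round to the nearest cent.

Periodic rate i = 0.023/2 = 0.0115; n = 21 × 2 = 42 periods.
Annuity factor a(42|0.0115) = 33.162390; PV = 10375 × 33.162390 = 344,059.7976

R$344,059.80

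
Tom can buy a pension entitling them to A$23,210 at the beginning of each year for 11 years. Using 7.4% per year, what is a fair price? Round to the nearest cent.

A$183,255.33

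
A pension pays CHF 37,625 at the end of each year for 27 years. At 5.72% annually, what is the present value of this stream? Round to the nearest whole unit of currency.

PV = PMT · [1 − (1+i)^(−n)] / i = 37625 · 13.588833 = 511,279.8266

CHF 511,280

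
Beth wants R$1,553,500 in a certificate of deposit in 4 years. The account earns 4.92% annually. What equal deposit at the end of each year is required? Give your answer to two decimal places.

R$360,859.33

FV-annuity factor = 4.305002; PMT = 1.5535e+06 / 4.305002 = 360,859.3270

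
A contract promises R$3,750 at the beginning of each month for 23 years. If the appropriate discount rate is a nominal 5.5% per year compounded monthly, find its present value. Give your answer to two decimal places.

R$589,278.93

With 12 periods per year: i = 0.00458333, n = 276.
PV = PMT · [1 − (1+i)^(−n)] / i × (1+i) = 3750 · 157.141049 = 589,278.9338
(Beginning-of-period payments → annuity-due factor ×(1+i).)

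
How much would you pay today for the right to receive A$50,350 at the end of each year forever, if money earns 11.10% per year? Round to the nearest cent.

A$453,603.60

PV = PMT / i = 50350 / 0.111 = 453,603.6036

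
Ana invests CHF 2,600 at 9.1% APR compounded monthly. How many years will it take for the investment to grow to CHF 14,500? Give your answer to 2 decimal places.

Periodic rate i = 0.091/12 = 0.00758333.
n = ln(14500/2600) / ln(1+0.00758333) = ln(5.57692) / 0.007555 = 227.4917 months
= 227.4917/12 years

18.96 years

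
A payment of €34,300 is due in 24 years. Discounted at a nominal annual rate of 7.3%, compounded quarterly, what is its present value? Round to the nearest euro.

€6,043

Periodic rate i = 0.073/4 = 0.01825; n = 24 × 4 = 96 periods.
PV = 34,300 / (1 + 0.01825)^96 = 34,300 / 5.675762 = 6,043.2411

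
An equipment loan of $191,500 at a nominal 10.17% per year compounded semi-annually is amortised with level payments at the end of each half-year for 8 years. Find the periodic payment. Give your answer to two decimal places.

With 2 periods per year: i = 0.05085, n = 16.
PMT = 191500 / ( [1 − (1+0.05085)^(−16)] / 0.05085 ) = 191500 / 10.772497 = 17,776.7510

$17,776.75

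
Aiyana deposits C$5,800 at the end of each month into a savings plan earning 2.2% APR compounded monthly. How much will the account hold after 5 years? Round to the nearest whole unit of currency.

C$367,506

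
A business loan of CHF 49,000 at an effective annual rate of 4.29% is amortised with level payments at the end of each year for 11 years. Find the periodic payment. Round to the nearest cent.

Annuity-PV factor = 8.625043; PMT = 49000 / 8.625043 = 5,681.1310

CHF 5,681.13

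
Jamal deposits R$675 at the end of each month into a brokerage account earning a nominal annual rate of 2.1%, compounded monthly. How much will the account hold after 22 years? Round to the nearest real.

R$226,262

Periodic rate i = 0.021/12 = 0.00175; n = 22 × 12 = 264 periods.
Accumulation factor s(264|0.00175) = 335.202592; FV = 675 × 335.202592 = 226,261.7497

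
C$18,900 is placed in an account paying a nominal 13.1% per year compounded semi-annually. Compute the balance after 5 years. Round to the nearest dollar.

With 2 periods per year: i = 0.0655, n = 10.
FV = PV·(1+i)^n = 18,900 × 1.885969 = 35,644.8133

C$35,645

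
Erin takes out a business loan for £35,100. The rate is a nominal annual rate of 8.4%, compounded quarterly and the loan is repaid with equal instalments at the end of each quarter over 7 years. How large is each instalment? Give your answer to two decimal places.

Periodic rate i = 0.084/4 = 0.021; n = 7 × 4 = 28 periods.
Annuity-PV factor = 21.008125; PMT = 35100 / 21.008125 = 1,670.7821

£1,670.78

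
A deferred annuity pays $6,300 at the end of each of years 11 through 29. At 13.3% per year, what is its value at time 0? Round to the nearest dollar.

PV at t=10 (ordinary 19-year annuity): 6300 × a(19|0.133) = 6300 × 6.817697 = 42,951.4900
PV₀ = 42,951.4900 / (1+0.133)^10 = 42,951.4900 / 3.485773 = 12,321.9413

$12,322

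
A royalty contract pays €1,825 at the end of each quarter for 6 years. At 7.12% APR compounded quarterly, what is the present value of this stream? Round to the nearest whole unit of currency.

With 4 periods per year: i = 0.0178, n = 24.
PV = PMT · [1 − (1+i)^(−n)] / i = 1825 · 19.393884 = 35,393.8386

€35,394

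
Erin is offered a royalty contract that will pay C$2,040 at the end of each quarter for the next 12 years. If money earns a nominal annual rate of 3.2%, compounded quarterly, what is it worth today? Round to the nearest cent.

C$81,045.91

With 4 periods per year: i = 0.008, n = 48.
PV = 2040 × [1 − (1+0.008)^(−48)] / 0.008 = 2040 × 39.728388 = 81,045.9121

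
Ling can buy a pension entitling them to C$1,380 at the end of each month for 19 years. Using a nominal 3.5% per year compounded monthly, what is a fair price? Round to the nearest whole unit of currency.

C$229,582

With 12 periods per year: i = 0.00291667, n = 228.
PV = PMT · [1 − (1+i)^(−n)] / i = 1380 · 166.364044 = 229,582.3803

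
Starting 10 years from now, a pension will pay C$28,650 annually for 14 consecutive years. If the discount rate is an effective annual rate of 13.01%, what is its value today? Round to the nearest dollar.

PV at t=9 (ordinary 14-year annuity): 28650 × a(14|0.1301) = 28650 × 6.299363 = 180,476.7547
PV₀ = 180,476.7547 / (1+0.1301)^9 = 180,476.7547 / 3.006435 = 60,030.1459

C$60,030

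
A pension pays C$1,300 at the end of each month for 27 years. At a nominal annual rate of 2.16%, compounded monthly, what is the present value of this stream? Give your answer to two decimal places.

C$318,931.73

With 12 periods per year: i = 0.0018, n = 324.
PV = 1300 × [1 − (1+0.0018)^(−324)] / 0.0018 = 1300 × 245.332099 = 318,931.7288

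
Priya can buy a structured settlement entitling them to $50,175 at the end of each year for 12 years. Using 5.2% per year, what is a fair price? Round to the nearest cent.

Annuity factor a(12|0.052) = 8.764117; PV = 50175 × 8.764117 = 439,739.5896

$439,739.59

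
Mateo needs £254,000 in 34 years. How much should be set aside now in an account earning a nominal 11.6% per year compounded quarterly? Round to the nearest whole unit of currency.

£5,204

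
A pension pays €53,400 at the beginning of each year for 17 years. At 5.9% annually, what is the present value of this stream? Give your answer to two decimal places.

€596,780.27

PV = PMT · [1 − (1+i)^(−n)] / i × (1+i) = 53400 · 11.175660 = 596,780.2693
(Beginning-of-period payments → annuity-due factor ×(1+i).)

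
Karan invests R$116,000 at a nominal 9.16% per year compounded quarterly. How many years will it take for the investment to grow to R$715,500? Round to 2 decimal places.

Periodic rate i = 0.0916/4 = 0.0229.
n = ln(715500/116000) / ln(1+0.0229) = ln(6.16810) / 0.022642 = 80.3557 quarters
= 80.3557/4 years

20.09 years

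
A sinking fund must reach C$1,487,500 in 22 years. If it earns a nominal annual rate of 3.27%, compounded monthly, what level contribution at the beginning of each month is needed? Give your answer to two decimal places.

i = 0.0327/12 = 0.002725 per month; n = 22·12 = 264.
PMT = 1.4875e+06 / ( [(1+0.002725)^264 − 1] / 0.002725 × (1+i) ) = 1.4875e+06 / 386.810107 = 3,845.5562

C$3,845.56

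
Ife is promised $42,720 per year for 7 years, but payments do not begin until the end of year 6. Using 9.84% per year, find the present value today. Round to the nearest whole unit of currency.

$130,770

Value one period before first payment (t=5): 42720 × [1 − (1+0.0984)^(−7)] / 0.0984 = 42720 × 4.894171 = 209,079.0026
PV₀ = 209,079.0026 / (1+0.0984)^5 = 209,079.0026 / 1.598831 = 130,769.9021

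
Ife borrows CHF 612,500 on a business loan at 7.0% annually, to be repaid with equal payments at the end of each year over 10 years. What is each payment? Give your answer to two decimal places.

PMT = 612500 / ( [1 − (1+0.07)^(−10)] / 0.07 ) = 612500 / 7.023582 = 87,206.2204

CHF 87,206.22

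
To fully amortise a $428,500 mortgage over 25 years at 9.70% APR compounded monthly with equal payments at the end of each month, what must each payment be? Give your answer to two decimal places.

$3,803.53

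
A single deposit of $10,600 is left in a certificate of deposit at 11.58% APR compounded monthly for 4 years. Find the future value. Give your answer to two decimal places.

$16,807.64

i = 0.1158/12 = 0.00965 per month; n = 4·12 = 48.
10,600 × (1+0.00965)^48 = 10,600 × 1.585626 = 16,807.6365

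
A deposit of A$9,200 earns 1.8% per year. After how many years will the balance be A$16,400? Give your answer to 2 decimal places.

32.40 years

(1+i)^n = 16400/9200 = 1.78261, so n = ln 1.78261 / ln 1.018 = 32.4036 years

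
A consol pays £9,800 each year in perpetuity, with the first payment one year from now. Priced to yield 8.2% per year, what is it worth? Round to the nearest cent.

£119,512.20

PV = PMT / i = 9800 / 0.082 = 119,512.1951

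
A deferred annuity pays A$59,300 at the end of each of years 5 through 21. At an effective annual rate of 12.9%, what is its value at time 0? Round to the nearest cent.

PV at t=4 (ordinary 17-year annuity): 59300 × a(17|0.129) = 59300 × 6.766536 = 401,255.6057
Discount back 4 years: 401,255.6057 × (1+0.129)^(−4) = 401,255.6057 × 0.615495 = 246,970.6502

A$246,970.65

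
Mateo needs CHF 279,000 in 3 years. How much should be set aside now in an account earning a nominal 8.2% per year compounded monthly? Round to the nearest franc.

CHF 218,339

With 12 periods per year: i = 0.00683333, n = 36.
PV = 279,000 / (1 + 0.00683333)^36 = 279,000 / 1.277830 = 218,338.9065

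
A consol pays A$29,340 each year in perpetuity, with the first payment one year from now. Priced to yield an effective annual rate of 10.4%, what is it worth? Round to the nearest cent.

A$282,115.38

PV = PMT / i = 29340 / 0.104 = 282,115.3846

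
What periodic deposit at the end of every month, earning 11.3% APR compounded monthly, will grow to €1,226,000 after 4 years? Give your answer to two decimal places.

Periodic rate i = 0.113/12 = 0.00941667; n = 4 × 12 = 48 periods.
PMT = 1.226e+06 / ( [(1+0.00941667)^48 − 1] / 0.00941667 ) = 1.226e+06 / 60.332601 = 20,320.6885

€20,320.69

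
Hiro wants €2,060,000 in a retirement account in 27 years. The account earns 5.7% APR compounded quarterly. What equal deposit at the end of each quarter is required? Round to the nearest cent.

€8,132.52

i = 0.057/4 = 0.01425 per quarter; n = 27·4 = 108.
FV-annuity factor = 253.304167; PMT = 2.06e+06 / 253.304167 = 8,132.5153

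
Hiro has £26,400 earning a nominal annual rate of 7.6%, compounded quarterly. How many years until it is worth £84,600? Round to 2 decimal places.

15.47 years

Periodic rate i = 0.076/4 = 0.019.
n = ln(84600/26400) / ln(1+0.019) = ln(3.20455) / 0.018822 = 61.8736 quarters
= 61.8736/4 years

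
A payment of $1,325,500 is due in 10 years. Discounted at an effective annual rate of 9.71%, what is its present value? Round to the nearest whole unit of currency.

$524,708

PV = FV·(1+i)^(−n) = 1,325,500 × 0.395857 = 524,707.8740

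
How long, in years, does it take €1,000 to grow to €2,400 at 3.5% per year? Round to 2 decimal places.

25.45 years

(1+i)^n = 2400/1000 = 2.40000, so n = ln 2.40000 / ln 1.035 = 25.4486 years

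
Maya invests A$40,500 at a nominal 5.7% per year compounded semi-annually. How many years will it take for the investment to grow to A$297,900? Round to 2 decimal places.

35.50 years

Periodic rate i = 0.057/2 = 0.0285.
(1+i)^n = 297900/40500 = 7.35556, so n = ln 7.35556 / ln 1.0285 = 71.0091 half-years
= 71.0091/2 years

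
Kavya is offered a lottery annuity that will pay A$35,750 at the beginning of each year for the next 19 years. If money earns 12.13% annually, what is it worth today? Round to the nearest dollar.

Annuity factor a(19|0.1213) × (1+i) = 8.194127; PV = 35750 × 8.194127 = 292,940.0329
Payments are at the start of each period, so multiply by (1+i).

A$292,940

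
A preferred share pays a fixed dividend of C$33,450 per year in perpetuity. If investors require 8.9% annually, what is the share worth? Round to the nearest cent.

PV = C/r = 33450/0.089 = 375,842.6966

C$375,842.70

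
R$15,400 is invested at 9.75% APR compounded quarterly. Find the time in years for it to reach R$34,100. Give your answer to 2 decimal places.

Periodic rate i = 0.0975/4 = 0.024375.
(1+i)^n = 34100/15400 = 2.21429, so n = ln 2.21429 / ln 1.02438 = 33.0084 quarters
= 33.0084/4 years

8.25 years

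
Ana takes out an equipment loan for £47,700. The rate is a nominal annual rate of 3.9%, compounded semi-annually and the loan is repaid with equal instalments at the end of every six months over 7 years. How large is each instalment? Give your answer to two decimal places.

Periodic rate i = 0.039/2 = 0.0195; n = 7 × 2 = 14 periods.
Annuity-PV factor = 12.148959; PMT = 47700 / 12.148959 = 3,926.2623

£3,926.26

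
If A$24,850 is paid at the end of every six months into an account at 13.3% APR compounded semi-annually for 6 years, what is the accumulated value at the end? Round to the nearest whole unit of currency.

With 2 periods per year: i = 0.0665, n = 12.
FV = 24850 × [(1+0.0665)^12 − 1] / 0.0665 = 24850 × 17.524226 = 435,477.0182

A$435,477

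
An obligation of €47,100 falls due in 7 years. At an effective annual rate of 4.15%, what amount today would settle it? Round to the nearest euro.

PV = 47,100 / (1 + 0.0415)^7 = 47,100 / 1.329275 = 35,432.8420

€35,433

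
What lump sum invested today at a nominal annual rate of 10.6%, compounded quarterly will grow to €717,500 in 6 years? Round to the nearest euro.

i = 0.106/4 = 0.0265 per quarter; n = 6·4 = 24.
PV = 717,500 / (1 + 0.0265)^24 = 717,500 / 1.873333 = 383,007.2690

€383,007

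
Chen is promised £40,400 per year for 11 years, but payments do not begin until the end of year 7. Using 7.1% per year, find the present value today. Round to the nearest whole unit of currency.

£199,742

Value one period before first payment (t=6): 40400 × [1 − (1+0.071)^(−11)] / 0.071 = 40400 × 7.461466 = 301,443.2105
Discount back 6 years: 301,443.2105 × (1+0.071)^(−6) = 301,443.2105 × 0.662618 = 199,741.6723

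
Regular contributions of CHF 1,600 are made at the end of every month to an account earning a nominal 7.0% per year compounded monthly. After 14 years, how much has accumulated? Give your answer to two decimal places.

Periodic rate i = 0.07/12 = 0.00583333; n = 14 × 12 = 168 periods.
FV = PMT · [(1+i)^n − 1] / i = 1600 · 284.036677 = 454,458.6833

CHF 454,458.68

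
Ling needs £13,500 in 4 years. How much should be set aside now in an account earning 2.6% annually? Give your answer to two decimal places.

£12,182.72

Discount factor = (1+0.026)^(−4) = 0.902424; PV = 13,500 × 0.902424 = 12,182.7218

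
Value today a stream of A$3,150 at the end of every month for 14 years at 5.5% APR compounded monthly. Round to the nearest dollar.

i = 0.055/12 = 0.00458333 per month; n = 14·12 = 168.
PV = PMT · [1 − (1+i)^(−n)] / i = 3150 · 116.982911 = 368,496.1711

A$368,496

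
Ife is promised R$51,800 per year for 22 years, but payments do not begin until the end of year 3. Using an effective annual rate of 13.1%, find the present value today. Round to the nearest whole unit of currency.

R$288,520

Value one period before first payment (t=2): 51800 × [1 − (1+0.131)^(−22)] / 0.131 = 51800 × 7.124783 = 369,063.7468
PV₀ = 369,063.7468 / (1+0.131)^2 = 369,063.7468 / 1.279161 = 288,520.1681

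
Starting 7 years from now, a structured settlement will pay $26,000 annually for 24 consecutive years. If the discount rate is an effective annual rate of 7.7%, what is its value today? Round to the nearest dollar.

$179,889

Value one period before first payment (t=6): 26000 × [1 − (1+0.077)^(−24)] / 0.077 = 26000 × 10.797576 = 280,736.9832
PV₀ = 280,736.9832 / (1+0.077)^6 = 280,736.9832 / 1.560609 = 179,889.3319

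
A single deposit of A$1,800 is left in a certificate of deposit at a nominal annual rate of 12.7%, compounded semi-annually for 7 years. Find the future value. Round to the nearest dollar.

A$4,262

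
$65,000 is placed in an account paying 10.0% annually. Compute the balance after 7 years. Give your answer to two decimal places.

$126,666.61

FV = PV·(1+i)^n = 65,000 × 1.948717 = 126,666.6115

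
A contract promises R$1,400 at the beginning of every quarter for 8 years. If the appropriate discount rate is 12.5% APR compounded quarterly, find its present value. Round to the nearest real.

i = 0.125/4 = 0.03125 per quarter; n = 8·4 = 32.
Annuity factor a(32|0.03125) × (1+i) = 20.672723; PV = 1400 × 20.672723 = 28,941.8116
Payments are at the start of each period, so multiply by (1+i).

R$28,942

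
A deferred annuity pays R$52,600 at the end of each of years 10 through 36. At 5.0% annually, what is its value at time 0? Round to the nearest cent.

R$496,492.98

Value one period before first payment (t=9): 52600 × [1 − (1+0.05)^(−27)] / 0.05 = 52600 × 14.643034 = 770,223.5684
Discount back 9 years: 770,223.5684 × (1+0.05)^(−9) = 770,223.5684 × 0.644609 = 496,492.9797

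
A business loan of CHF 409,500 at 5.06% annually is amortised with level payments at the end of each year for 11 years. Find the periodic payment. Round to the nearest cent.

CHF 49,454.72

Annuity-PV factor = 8.280302; PMT = 409500 / 8.280302 = 49,454.7194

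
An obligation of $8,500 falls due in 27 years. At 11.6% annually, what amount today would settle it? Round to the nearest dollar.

$439

PV = FV·(1+i)^(−n) = 8,500 × 0.051650 = 439.0214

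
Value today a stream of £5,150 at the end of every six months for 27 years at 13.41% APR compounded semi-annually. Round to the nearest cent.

£74,499.32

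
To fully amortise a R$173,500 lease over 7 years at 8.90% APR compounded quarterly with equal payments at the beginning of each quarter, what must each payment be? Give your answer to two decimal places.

i = 0.089/4 = 0.02225 per quarter; n = 7·4 = 28.
PMT = 173500 / ( [1 − (1+0.02225)^(−28)] / 0.02225 × (1+i) ) = 173500 / 21.133763 = 8,209.6123

R$8,209.61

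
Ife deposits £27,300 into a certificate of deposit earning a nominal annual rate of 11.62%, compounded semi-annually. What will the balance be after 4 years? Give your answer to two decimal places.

£42,892.01

i = 0.1162/2 = 0.0581 per half-year; n = 4·2 = 8.
FV = PV·(1+i)^n = 27,300 × 1.571136 = 42,892.0064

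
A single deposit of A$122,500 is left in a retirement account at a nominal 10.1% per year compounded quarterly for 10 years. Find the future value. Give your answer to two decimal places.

A$332,144.61

Periodic rate i = 0.101/4 = 0.02525; n = 10 × 4 = 40 periods.
FV = PV·(1+i)^n = 122,500 × 2.711385 = 332,144.6084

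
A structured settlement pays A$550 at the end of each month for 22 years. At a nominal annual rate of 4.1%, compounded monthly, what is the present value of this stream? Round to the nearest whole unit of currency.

A$95,558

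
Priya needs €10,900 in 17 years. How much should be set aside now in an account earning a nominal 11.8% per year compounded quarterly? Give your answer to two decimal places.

With 4 periods per year: i = 0.0295, n = 68.
Discount factor = (1+0.0295)^(−68) = 0.138487; PV = 10,900 × 0.138487 = 1,509.5053

€1,509.51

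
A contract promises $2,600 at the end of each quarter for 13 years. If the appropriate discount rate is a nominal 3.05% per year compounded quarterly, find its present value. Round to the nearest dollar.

$111,269

Periodic rate i = 0.0305/4 = 0.007625; n = 13 × 4 = 52 periods.
PV = 2600 × [1 − (1+0.007625)^(−52)] / 0.007625 = 2600 × 42.795706 = 111,268.8347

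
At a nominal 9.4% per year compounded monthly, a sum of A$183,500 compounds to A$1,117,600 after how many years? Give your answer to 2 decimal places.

Periodic rate i = 0.094/12 = 0.00783333.
(1+i)^n = 1.1176e+06/183500 = 6.09046, so n = ln 6.09046 / ln 1.00783 = 231.5478 months
= 231.5478/12 years

19.30 years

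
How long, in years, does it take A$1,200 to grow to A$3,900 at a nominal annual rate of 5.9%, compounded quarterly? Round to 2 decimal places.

Periodic rate i = 0.059/4 = 0.01475.
(1+i)^n = 3900/1200 = 3.25000, so n = ln 3.25000 / ln 1.01475 = 80.4967 quarters
= 80.4967/4 years

20.12 years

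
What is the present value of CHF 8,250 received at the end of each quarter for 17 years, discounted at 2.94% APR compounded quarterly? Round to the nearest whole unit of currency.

Periodic rate i = 0.0294/4 = 0.00735; n = 17 × 4 = 68 periods.
PV = 8250 × [1 − (1+0.00735)^(−68)] / 0.00735 = 8250 × 53.365736 = 440,267.3235

CHF 440,267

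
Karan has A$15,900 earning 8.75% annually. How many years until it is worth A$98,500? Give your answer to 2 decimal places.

(1+i)^n = 98500/15900 = 6.19497, so n = ln 6.19497 / ln 1.0875 = 21.7418 years

21.74 years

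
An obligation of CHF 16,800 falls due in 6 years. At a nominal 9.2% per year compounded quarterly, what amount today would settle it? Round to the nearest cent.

CHF 9,734.06

i = 0.092/4 = 0.023 per quarter; n = 6·4 = 24.
PV = 16,800 / (1 + 0.023)^24 = 16,800 / 1.725898 = 9,734.0612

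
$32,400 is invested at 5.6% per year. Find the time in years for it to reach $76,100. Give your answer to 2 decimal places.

n = ln(76100/32400) / ln(1+0.056) = ln(2.34877) / 0.054488 = 15.6711 years

15.67 years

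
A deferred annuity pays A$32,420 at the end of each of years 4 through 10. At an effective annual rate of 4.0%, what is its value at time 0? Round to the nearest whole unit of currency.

Value one period before first payment (t=3): 32420 × [1 − (1+0.04)^(−7)] / 0.04 = 32420 × 6.002055 = 194,586.6124
PV₀ = 194,586.6124 / (1+0.04)^3 = 194,586.6124 / 1.124864 = 172,986.7899

A$172,987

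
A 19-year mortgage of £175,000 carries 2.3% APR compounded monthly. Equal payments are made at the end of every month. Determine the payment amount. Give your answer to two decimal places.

£948.15

i = 0.023/12 = 0.00191667 per month; n = 19·12 = 228.
Annuity-PV factor = 184.569563; PMT = 175000 / 184.569563 = 948.1520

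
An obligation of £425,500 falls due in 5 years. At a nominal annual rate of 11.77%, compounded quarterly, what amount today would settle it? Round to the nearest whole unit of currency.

£238,235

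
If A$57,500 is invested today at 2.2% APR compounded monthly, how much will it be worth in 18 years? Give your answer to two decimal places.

i = 0.022/12 = 0.00183333 per month; n = 18·12 = 216.
57,500 × (1+0.00183333)^216 = 57,500 × 1.485331 = 85,406.5154

A$85,406.52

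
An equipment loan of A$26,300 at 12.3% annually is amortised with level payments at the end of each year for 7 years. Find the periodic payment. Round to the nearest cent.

A$5,817.72

Annuity-PV factor = 4.520668; PMT = 26300 / 4.520668 = 5,817.7241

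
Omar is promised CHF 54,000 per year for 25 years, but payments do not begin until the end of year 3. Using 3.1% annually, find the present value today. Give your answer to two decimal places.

CHF 874,837.27

PV at t=2 (ordinary 25-year annuity): 54000 × a(25|0.031) = 54000 × 17.220702 = 929,917.8998
Discount back 2 years: 929,917.8998 × (1+0.031)^(−2) = 929,917.8998 × 0.940768 = 874,837.2704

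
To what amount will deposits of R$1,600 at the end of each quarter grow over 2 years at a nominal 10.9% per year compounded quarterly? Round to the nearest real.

i = 0.109/4 = 0.02725 per quarter; n = 2·4 = 8.
Accumulation factor s(8|0.02725) = 8.806031; FV = 1600 × 8.806031 = 14,089.6500

R$14,090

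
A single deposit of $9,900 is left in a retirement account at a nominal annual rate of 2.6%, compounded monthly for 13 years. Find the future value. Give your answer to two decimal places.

i = 0.026/12 = 0.00216667 per month; n = 13·12 = 156.
FV = PV·(1+i)^n = 9,900 × 1.401628 = 13,876.1164

$13,876.12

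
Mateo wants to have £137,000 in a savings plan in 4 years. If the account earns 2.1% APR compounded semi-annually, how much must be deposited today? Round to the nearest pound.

£126,017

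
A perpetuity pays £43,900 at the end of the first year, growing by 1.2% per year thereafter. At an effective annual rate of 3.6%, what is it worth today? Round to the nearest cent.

PV = PMT / (i − g) = 43900 / (0.036 − 0.012) = 43900 / 0.024000 = 1,829,166.6667

£1,829,166.67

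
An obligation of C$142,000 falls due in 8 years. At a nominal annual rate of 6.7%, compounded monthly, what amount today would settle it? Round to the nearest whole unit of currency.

With 12 periods per year: i = 0.00558333, n = 96.
Discount factor = (1+0.00558333)^(−96) = 0.585957; PV = 142,000 × 0.585957 = 83,205.8655

C$83,206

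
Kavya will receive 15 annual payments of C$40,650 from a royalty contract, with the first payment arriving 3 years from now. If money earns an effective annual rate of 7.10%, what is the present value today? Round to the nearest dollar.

PV at t=2 (ordinary 15-year annuity): 40650 × a(15|0.071) = 40650 × 9.050665 = 367,909.5298
Discount back 2 years: 367,909.5298 × (1+0.071)^(−2) = 367,909.5298 × 0.871808 = 320,746.6253

C$320,747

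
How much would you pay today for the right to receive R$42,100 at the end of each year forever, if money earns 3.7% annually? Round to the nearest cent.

PV = C/r = 42100/0.037 = 1,137,837.8378

R$1,137,837.84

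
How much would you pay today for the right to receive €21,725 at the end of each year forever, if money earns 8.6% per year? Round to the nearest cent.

€252,616.28

PV = PMT / i = 21725 / 0.086 = 252,616.2791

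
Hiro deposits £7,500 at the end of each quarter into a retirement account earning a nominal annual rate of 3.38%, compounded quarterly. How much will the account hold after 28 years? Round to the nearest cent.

£1,390,112.96

i = 0.0338/4 = 0.00845 per quarter; n = 28·4 = 112.
Accumulation factor s(112|0.00845) = 185.348395; FV = 7500 × 185.348395 = 1,390,112.9629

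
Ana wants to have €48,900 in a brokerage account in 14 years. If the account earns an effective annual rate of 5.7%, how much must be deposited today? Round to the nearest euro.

Discount factor = (1+0.057)^(−14) = 0.460204; PV = 48,900 × 0.460204 = 22,503.9646

€22,504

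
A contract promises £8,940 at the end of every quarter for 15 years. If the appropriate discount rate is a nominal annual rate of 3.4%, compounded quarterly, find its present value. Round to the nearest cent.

i = 0.034/4 = 0.0085 per quarter; n = 15·4 = 60.
Annuity factor a(60|0.0085) = 46.848092; PV = 8940 × 46.848092 = 418,821.9405

£418,821.94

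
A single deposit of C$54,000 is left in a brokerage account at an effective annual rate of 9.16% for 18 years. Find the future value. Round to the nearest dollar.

C$261,539

54,000 × (1+0.0916)^18 = 54,000 × 4.843324 = 261,539.4739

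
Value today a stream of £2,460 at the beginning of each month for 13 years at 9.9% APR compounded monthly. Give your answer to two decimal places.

£217,195.84

With 12 periods per year: i = 0.00825, n = 156.
PV = 2460 × [1 − (1+0.00825)^(−156)] / 0.00825 × (1+i) = 2460 × 88.290992 = 217,195.8413
(Beginning-of-period payments → annuity-due factor ×(1+i).)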